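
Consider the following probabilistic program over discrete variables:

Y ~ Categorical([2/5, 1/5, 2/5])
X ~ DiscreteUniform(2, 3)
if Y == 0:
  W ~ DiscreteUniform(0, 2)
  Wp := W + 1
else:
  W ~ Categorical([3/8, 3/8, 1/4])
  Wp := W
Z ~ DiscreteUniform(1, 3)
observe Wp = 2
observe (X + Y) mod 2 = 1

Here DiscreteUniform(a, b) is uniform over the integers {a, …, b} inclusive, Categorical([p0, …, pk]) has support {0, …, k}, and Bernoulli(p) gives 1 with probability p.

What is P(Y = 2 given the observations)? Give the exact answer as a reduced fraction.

Enumerate traces; 9 have nonzero weight after conditioning:
  (Y=0, X=3, W=1, Z=1) weight 1/45
  (Y=0, X=3, W=1, Z=2) weight 1/45
  (Y=0, X=3, W=1, Z=3) weight 1/45
  (Y=1, X=2, W=2, Z=1) weight 1/120
  (Y=1, X=2, W=2, Z=2) weight 1/120
  (Y=1, X=2, W=2, Z=3) weight 1/120
  (Y=2, X=3, W=2, Z=1) weight 1/60
  (Y=2, X=3, W=2, Z=2) weight 1/60
  … 1 more
Group by Y:
  weight(Y=0) = 1/15
  weight(Y=1) = 1/40
  weight(Y=2) = 1/20
Total weight = 1/15 + 1/40 + 1/20 = 17/120
P(Y=0 | obs) = 1/15 / 17/120 = 8/17
P(Y=1 | obs) = 1/40 / 17/120 = 3/17
P(Y=2 | obs) = 1/20 / 17/120 = 6/17

P(Y = 2 | obs) = 6/17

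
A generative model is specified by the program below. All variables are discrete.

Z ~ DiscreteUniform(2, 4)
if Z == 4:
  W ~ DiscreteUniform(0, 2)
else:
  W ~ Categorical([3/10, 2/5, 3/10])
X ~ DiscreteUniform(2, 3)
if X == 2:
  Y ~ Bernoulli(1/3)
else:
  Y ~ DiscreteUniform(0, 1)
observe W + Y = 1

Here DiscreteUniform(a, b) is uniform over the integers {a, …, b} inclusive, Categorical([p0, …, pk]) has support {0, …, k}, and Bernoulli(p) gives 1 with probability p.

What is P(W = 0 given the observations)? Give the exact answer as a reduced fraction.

Enumerate traces; 12 have nonzero weight after conditioning:
  (Z=2, W=0, X=2, Y=1) weight 1/60
  (Z=2, W=0, X=3, Y=1) weight 1/40
  (Z=2, W=1, X=2, Y=0) weight 2/45
  (Z=2, W=1, X=3, Y=0) weight 1/30
  (Z=3, W=0, X=2, Y=1) weight 1/60
  (Z=3, W=0, X=3, Y=1) weight 1/40
  (Z=3, W=1, X=2, Y=0) weight 2/45
  (Z=3, W=1, X=3, Y=0) weight 1/30
  … 4 more
Group by W:
  weight(W=0) = 7/54
  weight(W=1) = 119/540
Total weight = 7/54 + 119/540 = 7/20
P(W=0 | obs) = 7/54 / 7/20 = 10/27
P(W=1 | obs) = 119/540 / 7/20 = 17/27

P(W = 0 | obs) = 10/27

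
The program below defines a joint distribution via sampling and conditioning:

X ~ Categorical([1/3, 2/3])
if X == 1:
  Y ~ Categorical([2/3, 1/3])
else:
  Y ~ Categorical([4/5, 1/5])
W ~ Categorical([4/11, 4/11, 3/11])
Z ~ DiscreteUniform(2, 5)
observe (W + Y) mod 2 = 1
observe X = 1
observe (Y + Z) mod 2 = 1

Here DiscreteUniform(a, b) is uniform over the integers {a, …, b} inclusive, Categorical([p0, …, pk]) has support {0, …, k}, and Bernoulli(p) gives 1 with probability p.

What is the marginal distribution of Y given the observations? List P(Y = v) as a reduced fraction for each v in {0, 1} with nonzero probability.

Enumerate traces; 6 have nonzero weight after conditioning:
  (X=1, Y=0, W=1, Z=3) weight 4/99
  (X=1, Y=0, W=1, Z=5) weight 4/99
  (X=1, Y=1, W=0, Z=2) weight 2/99
  (X=1, Y=1, W=0, Z=4) weight 2/99
  (X=1, Y=1, W=2, Z=2) weight 1/66
  (X=1, Y=1, W=2, Z=4) weight 1/66
Group by Y:
  weight(Y=0) = 8/99
  weight(Y=1) = 7/99
Total weight = 8/99 + 7/99 = 5/33
P(Y=0 | obs) = 8/99 / 5/33 = 8/15
P(Y=1 | obs) = 7/99 / 5/33 = 7/15

P(Y=0) = 8/15, P(Y=1) = 7/15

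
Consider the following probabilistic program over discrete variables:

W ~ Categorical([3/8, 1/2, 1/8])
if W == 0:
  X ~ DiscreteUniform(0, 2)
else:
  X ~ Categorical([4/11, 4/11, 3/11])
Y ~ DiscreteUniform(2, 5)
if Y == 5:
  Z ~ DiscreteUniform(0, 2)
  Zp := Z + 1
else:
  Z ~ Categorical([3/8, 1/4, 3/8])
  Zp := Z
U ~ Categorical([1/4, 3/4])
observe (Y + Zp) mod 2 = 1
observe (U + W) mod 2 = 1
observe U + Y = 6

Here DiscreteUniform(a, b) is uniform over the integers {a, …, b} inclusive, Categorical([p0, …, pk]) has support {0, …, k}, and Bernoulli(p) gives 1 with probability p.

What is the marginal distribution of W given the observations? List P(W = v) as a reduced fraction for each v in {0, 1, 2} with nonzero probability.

P(W=0) = 3/4, P(W=2) = 1/4

Enumerate traces; 6 have nonzero weight after conditioning:
  (W=0, X=0, Y=5, Z=1, U=1) weight 1/128
  (W=0, X=1, Y=5, Z=1, U=1) weight 1/128
  (W=0, X=2, Y=5, Z=1, U=1) weight 1/128
  (W=2, X=0, Y=5, Z=1, U=1) weight 1/352
  (W=2, X=1, Y=5, Z=1, U=1) weight 1/352
  (W=2, X=2, Y=5, Z=1, U=1) weight 3/1408
Group by W:
  weight(W=0) = 3/128
  weight(W=2) = 1/128
Total weight = 3/128 + 1/128 = 1/32
P(W=0 | obs) = 3/128 / 1/32 = 3/4
P(W=2 | obs) = 1/128 / 1/32 = 1/4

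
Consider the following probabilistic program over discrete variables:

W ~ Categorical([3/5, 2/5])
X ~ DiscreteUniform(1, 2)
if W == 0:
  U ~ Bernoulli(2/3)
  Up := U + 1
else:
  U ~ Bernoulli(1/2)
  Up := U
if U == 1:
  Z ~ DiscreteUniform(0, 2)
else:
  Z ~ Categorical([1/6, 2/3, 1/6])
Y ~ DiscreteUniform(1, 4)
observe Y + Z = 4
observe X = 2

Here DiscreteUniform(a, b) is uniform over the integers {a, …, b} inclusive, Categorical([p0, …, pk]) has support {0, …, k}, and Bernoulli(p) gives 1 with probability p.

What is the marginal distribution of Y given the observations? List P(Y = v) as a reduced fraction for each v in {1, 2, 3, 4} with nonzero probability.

Enumerate traces; 12 have nonzero weight after conditioning:
  (W=0, X=2, U=0, Z=0, Y=4) weight 1/240
  (W=0, X=2, U=0, Z=1, Y=3) weight 1/60
  (W=0, X=2, U=0, Z=2, Y=2) weight 1/240
  (W=0, X=2, U=1, Z=0, Y=4) weight 1/60
  (W=0, X=2, U=1, Z=1, Y=3) weight 1/60
  (W=0, X=2, U=1, Z=2, Y=2) weight 1/60
  (W=1, X=2, U=0, Z=0, Y=4) weight 1/240
  (W=1, X=2, U=0, Z=1, Y=3) weight 1/60
  … 4 more
Group by Y:
  weight(Y=2) = 1/30
  weight(Y=3) = 7/120
  weight(Y=4) = 1/30
Total weight = 1/30 + 7/120 + 1/30 = 1/8
P(Y=2 | obs) = 1/30 / 1/8 = 4/15
P(Y=3 | obs) = 7/120 / 1/8 = 7/15
P(Y=4 | obs) = 1/30 / 1/8 = 4/15

P(Y=2) = 4/15, P(Y=3) = 7/15, P(Y=4) = 4/15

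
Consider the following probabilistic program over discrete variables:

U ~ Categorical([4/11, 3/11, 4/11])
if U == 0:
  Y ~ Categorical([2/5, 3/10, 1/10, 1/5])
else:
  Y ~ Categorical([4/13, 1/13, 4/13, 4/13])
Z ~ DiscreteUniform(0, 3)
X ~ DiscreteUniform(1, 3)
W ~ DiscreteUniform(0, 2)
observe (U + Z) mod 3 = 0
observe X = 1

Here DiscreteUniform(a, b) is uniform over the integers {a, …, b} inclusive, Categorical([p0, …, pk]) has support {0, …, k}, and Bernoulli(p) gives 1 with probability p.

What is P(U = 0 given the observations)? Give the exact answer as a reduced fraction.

Enumerate traces; 48 have nonzero weight after conditioning:
  (U=0, Y=0, Z=0, X=1, W=0) weight 2/495
  (U=0, Y=0, Z=0, X=1, W=1) weight 2/495
  (U=0, Y=0, Z=0, X=1, W=2) weight 2/495
  (U=0, Y=0, Z=3, X=1, W=0) weight 2/495
  (U=0, Y=0, Z=3, X=1, W=1) weight 2/495
  (U=0, Y=0, Z=3, X=1, W=2) weight 2/495
  (U=0, Y=1, Z=0, X=1, W=0) weight 1/330
  (U=0, Y=1, Z=0, X=1, W=1) weight 1/330
  (U=1, Y=0, Z=2, X=1, W=0) weight 1/429
  (U=2, Y=0, Z=1, X=1, W=0) weight 4/1287
  … 38 more
Group by U:
  weight(U=0) = 2/33
  weight(U=1) = 1/44
  weight(U=2) = 1/33
Total weight = 2/33 + 1/44 + 1/33 = 5/44
P(U=0 | obs) = 2/33 / 5/44 = 8/15
P(U=1 | obs) = 1/44 / 5/44 = 1/5
P(U=2 | obs) = 1/33 / 5/44 = 4/15

P(U = 0 | obs) = 8/15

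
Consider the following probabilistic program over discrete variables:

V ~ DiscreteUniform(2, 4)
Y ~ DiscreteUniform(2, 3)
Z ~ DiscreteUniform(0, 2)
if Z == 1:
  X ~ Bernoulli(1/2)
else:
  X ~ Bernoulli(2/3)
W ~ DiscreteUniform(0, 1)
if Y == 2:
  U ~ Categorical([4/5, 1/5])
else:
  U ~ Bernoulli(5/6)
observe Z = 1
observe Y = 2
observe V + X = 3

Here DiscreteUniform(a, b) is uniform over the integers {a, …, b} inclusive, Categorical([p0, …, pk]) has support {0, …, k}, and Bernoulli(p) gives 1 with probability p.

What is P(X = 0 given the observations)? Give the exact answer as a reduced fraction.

Enumerate traces; 8 have nonzero weight after conditioning:
  (V=2, Y=2, Z=1, X=1, W=0, U=0) weight 1/90
  (V=2, Y=2, Z=1, X=1, W=0, U=1) weight 1/360
  (V=2, Y=2, Z=1, X=1, W=1, U=0) weight 1/90
  (V=2, Y=2, Z=1, X=1, W=1, U=1) weight 1/360
  (V=3, Y=2, Z=1, X=0, W=0, U=0) weight 1/90
  (V=3, Y=2, Z=1, X=0, W=0, U=1) weight 1/360
  (V=3, Y=2, Z=1, X=0, W=1, U=0) weight 1/90
  (V=3, Y=2, Z=1, X=0, W=1, U=1) weight 1/360
Group by X:
  weight(X=0) = 1/36
  weight(X=1) = 1/36
Total weight = 1/36 + 1/36 = 1/18
P(X=0 | obs) = 1/36 / 1/18 = 1/2
P(X=1 | obs) = 1/36 / 1/18 = 1/2

P(X = 0 | obs) = 1/2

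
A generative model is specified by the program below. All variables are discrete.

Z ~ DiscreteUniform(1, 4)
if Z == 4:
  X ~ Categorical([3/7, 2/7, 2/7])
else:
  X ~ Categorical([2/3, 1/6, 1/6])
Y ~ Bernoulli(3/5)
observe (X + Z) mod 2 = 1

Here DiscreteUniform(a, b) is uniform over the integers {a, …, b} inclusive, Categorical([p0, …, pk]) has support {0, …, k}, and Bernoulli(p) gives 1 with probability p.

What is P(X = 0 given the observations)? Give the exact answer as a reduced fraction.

P(X = 0 | obs) = 56/89

Enumerate traces; 12 have nonzero weight after conditioning:
  (Z=1, X=0, Y=0) weight 1/15
  (Z=1, X=0, Y=1) weight 1/10
  (Z=1, X=2, Y=0) weight 1/60
  (Z=1, X=2, Y=1) weight 1/40
  (Z=2, X=1, Y=0) weight 1/60
  (Z=2, X=1, Y=1) weight 1/40
  (Z=3, X=0, Y=0) weight 1/15
  (Z=3, X=0, Y=1) weight 1/10
  … 4 more
Group by X:
  weight(X=0) = 1/3
  weight(X=1) = 19/168
  weight(X=2) = 1/12
Total weight = 1/3 + 19/168 + 1/12 = 89/168
P(X=0 | obs) = 1/3 / 89/168 = 56/89
P(X=1 | obs) = 19/168 / 89/168 = 19/89
P(X=2 | obs) = 1/12 / 89/168 = 14/89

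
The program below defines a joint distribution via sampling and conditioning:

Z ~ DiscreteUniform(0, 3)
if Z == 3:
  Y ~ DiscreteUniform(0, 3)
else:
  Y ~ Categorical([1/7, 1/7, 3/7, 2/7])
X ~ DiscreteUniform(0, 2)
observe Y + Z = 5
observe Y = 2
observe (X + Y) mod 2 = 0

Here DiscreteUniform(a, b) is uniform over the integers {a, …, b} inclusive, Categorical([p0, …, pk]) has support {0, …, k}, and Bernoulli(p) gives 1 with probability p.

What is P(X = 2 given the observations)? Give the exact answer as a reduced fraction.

P(X = 2 | obs) = 1/2

Enumerate traces; 2 have nonzero weight after conditioning:
  (Z=3, Y=2, X=0) weight 1/48
  (Z=3, Y=2, X=2) weight 1/48
Group by X:
  weight(X=0) = 1/48
  weight(X=2) = 1/48
Total weight = 1/48 + 1/48 = 1/24
P(X=0 | obs) = 1/48 / 1/24 = 1/2
P(X=2 | obs) = 1/48 / 1/24 = 1/2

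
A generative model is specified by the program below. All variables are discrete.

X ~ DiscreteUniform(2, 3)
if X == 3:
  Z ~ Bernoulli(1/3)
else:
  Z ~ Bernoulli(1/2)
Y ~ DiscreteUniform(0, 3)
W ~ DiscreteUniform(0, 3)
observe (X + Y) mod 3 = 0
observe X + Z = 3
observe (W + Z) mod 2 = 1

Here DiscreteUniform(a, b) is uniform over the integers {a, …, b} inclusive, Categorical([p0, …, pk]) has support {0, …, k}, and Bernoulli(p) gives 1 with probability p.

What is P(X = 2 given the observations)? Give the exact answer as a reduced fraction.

P(X = 2 | obs) = 3/11

Enumerate traces; 6 have nonzero weight after conditioning:
  (X=2, Z=1, Y=1, W=0) weight 1/64
  (X=2, Z=1, Y=1, W=2) weight 1/64
  (X=3, Z=0, Y=0, W=1) weight 1/48
  (X=3, Z=0, Y=0, W=3) weight 1/48
  (X=3, Z=0, Y=3, W=1) weight 1/48
  (X=3, Z=0, Y=3, W=3) weight 1/48
Group by X:
  weight(X=2) = 1/32
  weight(X=3) = 1/12
Total weight = 1/32 + 1/12 = 11/96
P(X=2 | obs) = 1/32 / 11/96 = 3/11
P(X=3 | obs) = 1/12 / 11/96 = 8/11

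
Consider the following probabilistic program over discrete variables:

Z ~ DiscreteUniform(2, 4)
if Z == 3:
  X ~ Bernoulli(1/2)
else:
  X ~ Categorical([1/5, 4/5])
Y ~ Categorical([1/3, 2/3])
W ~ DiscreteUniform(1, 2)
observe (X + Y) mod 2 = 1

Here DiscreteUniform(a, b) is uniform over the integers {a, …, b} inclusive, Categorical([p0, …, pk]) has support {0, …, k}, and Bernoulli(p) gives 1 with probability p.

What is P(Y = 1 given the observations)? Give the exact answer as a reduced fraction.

Enumerate traces; 12 have nonzero weight after conditioning:
  (Z=2, X=0, Y=1, W=1) weight 1/45
  (Z=2, X=0, Y=1, W=2) weight 1/45
  (Z=2, X=1, Y=0, W=1) weight 2/45
  (Z=2, X=1, Y=0, W=2) weight 2/45
  (Z=3, X=0, Y=1, W=1) weight 1/18
  (Z=3, X=0, Y=1, W=2) weight 1/18
  (Z=3, X=1, Y=0, W=1) weight 1/36
  (Z=3, X=1, Y=0, W=2) weight 1/36
  … 4 more
Group by Y:
  weight(Y=0) = 7/30
  weight(Y=1) = 1/5
Total weight = 7/30 + 1/5 = 13/30
P(Y=0 | obs) = 7/30 / 13/30 = 7/13
P(Y=1 | obs) = 1/5 / 13/30 = 6/13

P(Y = 1 | obs) = 6/13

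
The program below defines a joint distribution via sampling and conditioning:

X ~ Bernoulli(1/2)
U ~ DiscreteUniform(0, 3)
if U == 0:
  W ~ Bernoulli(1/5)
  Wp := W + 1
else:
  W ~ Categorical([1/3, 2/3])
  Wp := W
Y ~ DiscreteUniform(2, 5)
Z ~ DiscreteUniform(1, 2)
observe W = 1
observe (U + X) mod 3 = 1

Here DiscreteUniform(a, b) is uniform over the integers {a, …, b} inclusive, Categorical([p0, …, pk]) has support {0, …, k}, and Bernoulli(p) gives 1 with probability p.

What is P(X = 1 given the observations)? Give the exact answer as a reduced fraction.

Enumerate traces; 24 have nonzero weight after conditioning:
  (X=0, U=1, W=1, Y=2, Z=1) weight 1/96
  (X=0, U=1, W=1, Y=2, Z=2) weight 1/96
  (X=0, U=1, W=1, Y=3, Z=1) weight 1/96
  (X=0, U=1, W=1, Y=3, Z=2) weight 1/96
  (X=0, U=1, W=1, Y=4, Z=1) weight 1/96
  (X=0, U=1, W=1, Y=4, Z=2) weight 1/96
  (X=0, U=1, W=1, Y=5, Z=1) weight 1/96
  (X=0, U=1, W=1, Y=5, Z=2) weight 1/96
  (X=1, U=0, W=1, Y=2, Z=1) weight 1/320
  … 15 more
Group by X:
  weight(X=0) = 1/12
  weight(X=1) = 13/120
Total weight = 1/12 + 13/120 = 23/120
P(X=0 | obs) = 1/12 / 23/120 = 10/23
P(X=1 | obs) = 13/120 / 23/120 = 13/23

P(X = 1 | obs) = 13/23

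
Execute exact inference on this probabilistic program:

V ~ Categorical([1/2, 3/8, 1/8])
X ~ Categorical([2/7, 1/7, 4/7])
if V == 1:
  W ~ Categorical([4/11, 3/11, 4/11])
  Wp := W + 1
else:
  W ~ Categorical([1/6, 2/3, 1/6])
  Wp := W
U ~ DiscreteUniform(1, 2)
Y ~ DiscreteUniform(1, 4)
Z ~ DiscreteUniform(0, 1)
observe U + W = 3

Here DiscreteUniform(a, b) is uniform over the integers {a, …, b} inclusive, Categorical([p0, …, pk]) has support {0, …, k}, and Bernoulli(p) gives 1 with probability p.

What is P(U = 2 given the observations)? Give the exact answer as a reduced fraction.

Enumerate traces; 144 have nonzero weight after conditioning:
  (V=0, X=0, W=1, U=2, Y=1, Z=0) weight 1/168
  (V=0, X=0, W=1, U=2, Y=1, Z=1) weight 1/168
  (V=0, X=0, W=1, U=2, Y=2, Z=0) weight 1/168
  (V=0, X=0, W=1, U=2, Y=2, Z=1) weight 1/168
  (V=0, X=0, W=1, U=2, Y=3, Z=0) weight 1/168
  (V=0, X=0, W=1, U=2, Y=3, Z=1) weight 1/168
  (V=0, X=0, W=1, U=2, Y=4, Z=0) weight 1/168
  (V=0, X=0, W=1, U=2, Y=4, Z=1) weight 1/168
  (V=0, X=0, W=2, U=1, Y=1, Z=0) weight 1/672
  … 135 more
Group by U:
  weight(U=1) = 127/1056
  weight(U=2) = 137/528
Total weight = 127/1056 + 137/528 = 401/1056
P(U=1 | obs) = 127/1056 / 401/1056 = 127/401
P(U=2 | obs) = 137/528 / 401/1056 = 274/401

P(U = 2 | obs) = 274/401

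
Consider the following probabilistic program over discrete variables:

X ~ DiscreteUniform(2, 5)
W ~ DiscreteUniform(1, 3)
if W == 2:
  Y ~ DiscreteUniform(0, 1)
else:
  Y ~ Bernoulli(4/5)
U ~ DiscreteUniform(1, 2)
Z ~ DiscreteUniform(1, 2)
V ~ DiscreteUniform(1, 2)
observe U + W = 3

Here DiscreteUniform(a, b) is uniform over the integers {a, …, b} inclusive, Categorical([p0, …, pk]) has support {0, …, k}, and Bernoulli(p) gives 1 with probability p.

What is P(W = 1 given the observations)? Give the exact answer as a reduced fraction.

Enumerate traces; 64 have nonzero weight after conditioning:
  (X=2, W=1, Y=0, U=2, Z=1, V=1) weight 1/480
  (X=2, W=1, Y=0, U=2, Z=1, V=2) weight 1/480
  (X=2, W=1, Y=0, U=2, Z=2, V=1) weight 1/480
  (X=2, W=1, Y=0, U=2, Z=2, V=2) weight 1/480
  (X=2, W=1, Y=1, U=2, Z=1, V=1) weight 1/120
  (X=2, W=1, Y=1, U=2, Z=1, V=2) weight 1/120
  (X=2, W=1, Y=1, U=2, Z=2, V=1) weight 1/120
  (X=2, W=1, Y=1, U=2, Z=2, V=2) weight 1/120
  (X=2, W=2, Y=0, U=1, Z=1, V=1) weight 1/192
  … 55 more
Group by W:
  weight(W=1) = 1/6
  weight(W=2) = 1/6
Total weight = 1/6 + 1/6 = 1/3
P(W=1 | obs) = 1/6 / 1/3 = 1/2
P(W=2 | obs) = 1/6 / 1/3 = 1/2

P(W = 1 | obs) = 1/2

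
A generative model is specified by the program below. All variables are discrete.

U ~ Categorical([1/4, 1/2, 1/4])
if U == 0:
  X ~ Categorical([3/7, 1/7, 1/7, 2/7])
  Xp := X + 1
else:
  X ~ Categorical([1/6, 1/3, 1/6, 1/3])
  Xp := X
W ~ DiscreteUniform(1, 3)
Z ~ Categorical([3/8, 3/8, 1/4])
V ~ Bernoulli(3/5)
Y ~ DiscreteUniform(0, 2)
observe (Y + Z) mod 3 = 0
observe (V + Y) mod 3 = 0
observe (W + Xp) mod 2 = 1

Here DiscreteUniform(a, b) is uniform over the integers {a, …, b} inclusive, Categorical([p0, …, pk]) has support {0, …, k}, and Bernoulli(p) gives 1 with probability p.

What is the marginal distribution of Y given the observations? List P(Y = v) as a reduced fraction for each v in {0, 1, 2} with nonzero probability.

P(Y=0) = 2/5, P(Y=2) = 3/5

Enumerate traces; 36 have nonzero weight after conditioning:
  (U=0, X=0, W=2, Z=0, V=0, Y=0) weight 1/560
  (U=0, X=0, W=2, Z=1, V=1, Y=2) weight 3/1120
  (U=0, X=1, W=1, Z=0, V=0, Y=0) weight 1/1680
  (U=0, X=1, W=1, Z=1, V=1, Y=2) weight 1/1120
  (U=0, X=1, W=3, Z=0, V=0, Y=0) weight 1/1680
  (U=0, X=1, W=3, Z=1, V=1, Y=2) weight 1/1120
  (U=0, X=2, W=2, Z=0, V=0, Y=0) weight 1/1680
  (U=0, X=2, W=2, Z=1, V=1, Y=2) weight 1/1120
  … 28 more
Group by Y:
  weight(Y=0) = 19/840
  weight(Y=2) = 19/560
Total weight = 19/840 + 19/560 = 19/336
P(Y=0 | obs) = 19/840 / 19/336 = 2/5
P(Y=2 | obs) = 19/560 / 19/336 = 3/5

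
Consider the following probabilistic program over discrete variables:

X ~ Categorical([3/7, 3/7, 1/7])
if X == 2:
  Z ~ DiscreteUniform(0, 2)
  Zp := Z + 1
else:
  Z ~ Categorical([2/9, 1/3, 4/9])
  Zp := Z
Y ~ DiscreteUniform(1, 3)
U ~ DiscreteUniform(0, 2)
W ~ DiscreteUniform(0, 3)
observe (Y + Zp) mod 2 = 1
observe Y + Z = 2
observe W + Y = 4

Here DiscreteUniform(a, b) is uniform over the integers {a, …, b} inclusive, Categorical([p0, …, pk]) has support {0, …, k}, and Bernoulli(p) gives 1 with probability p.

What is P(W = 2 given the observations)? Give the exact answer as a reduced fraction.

P(W = 2 | obs) = 1/2

Enumerate traces; 6 have nonzero weight after conditioning:
  (X=2, Z=0, Y=2, U=0, W=2) weight 1/756
  (X=2, Z=0, Y=2, U=1, W=2) weight 1/756
  (X=2, Z=0, Y=2, U=2, W=2) weight 1/756
  (X=2, Z=1, Y=1, U=0, W=3) weight 1/756
  (X=2, Z=1, Y=1, U=1, W=3) weight 1/756
  (X=2, Z=1, Y=1, U=2, W=3) weight 1/756
Group by W:
  weight(W=2) = 1/252
  weight(W=3) = 1/252
Total weight = 1/252 + 1/252 = 1/126
P(W=2 | obs) = 1/252 / 1/126 = 1/2
P(W=3 | obs) = 1/252 / 1/126 = 1/2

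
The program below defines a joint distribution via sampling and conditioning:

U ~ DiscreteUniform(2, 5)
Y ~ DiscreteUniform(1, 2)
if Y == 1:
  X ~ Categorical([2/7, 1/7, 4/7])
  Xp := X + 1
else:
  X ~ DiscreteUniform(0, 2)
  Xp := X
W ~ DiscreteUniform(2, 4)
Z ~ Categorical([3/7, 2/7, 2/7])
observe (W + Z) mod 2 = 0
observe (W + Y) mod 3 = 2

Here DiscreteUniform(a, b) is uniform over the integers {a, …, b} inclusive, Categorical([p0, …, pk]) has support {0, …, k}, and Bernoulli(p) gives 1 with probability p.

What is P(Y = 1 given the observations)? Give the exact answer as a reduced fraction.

Enumerate traces; 36 have nonzero weight after conditioning:
  (U=2, Y=1, X=0, W=4, Z=0) weight 1/196
  (U=2, Y=1, X=0, W=4, Z=2) weight 1/294
  (U=2, Y=1, X=1, W=4, Z=0) weight 1/392
  (U=2, Y=1, X=1, W=4, Z=2) weight 1/588
  (U=2, Y=1, X=2, W=4, Z=0) weight 1/98
  (U=2, Y=1, X=2, W=4, Z=2) weight 1/147
  (U=2, Y=2, X=0, W=3, Z=1) weight 1/252
  (U=2, Y=2, X=1, W=3, Z=1) weight 1/252
  … 28 more
Group by Y:
  weight(Y=1) = 5/42
  weight(Y=2) = 1/21
Total weight = 5/42 + 1/21 = 1/6
P(Y=1 | obs) = 5/42 / 1/6 = 5/7
P(Y=2 | obs) = 1/21 / 1/6 = 2/7

P(Y = 1 | obs) = 5/7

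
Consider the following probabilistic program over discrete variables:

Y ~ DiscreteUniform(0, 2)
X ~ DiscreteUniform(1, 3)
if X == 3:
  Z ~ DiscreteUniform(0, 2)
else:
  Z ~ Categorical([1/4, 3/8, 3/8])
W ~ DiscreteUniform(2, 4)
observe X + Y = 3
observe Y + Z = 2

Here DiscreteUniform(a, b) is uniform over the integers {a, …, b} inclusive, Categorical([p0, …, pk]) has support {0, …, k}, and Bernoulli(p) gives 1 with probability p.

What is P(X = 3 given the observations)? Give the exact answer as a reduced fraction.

P(X = 3 | obs) = 8/23

Enumerate traces; 9 have nonzero weight after conditioning:
  (Y=0, X=3, Z=2, W=2) weight 1/81
  (Y=0, X=3, Z=2, W=3) weight 1/81
  (Y=0, X=3, Z=2, W=4) weight 1/81
  (Y=1, X=2, Z=1, W=2) weight 1/72
  (Y=1, X=2, Z=1, W=3) weight 1/72
  (Y=1, X=2, Z=1, W=4) weight 1/72
  (Y=2, X=1, Z=0, W=2) weight 1/108
  (Y=2, X=1, Z=0, W=3) weight 1/108
  … 1 more
Group by X:
  weight(X=1) = 1/36
  weight(X=2) = 1/24
  weight(X=3) = 1/27
Total weight = 1/36 + 1/24 + 1/27 = 23/216
P(X=1 | obs) = 1/36 / 23/216 = 6/23
P(X=2 | obs) = 1/24 / 23/216 = 9/23
P(X=3 | obs) = 1/27 / 23/216 = 8/23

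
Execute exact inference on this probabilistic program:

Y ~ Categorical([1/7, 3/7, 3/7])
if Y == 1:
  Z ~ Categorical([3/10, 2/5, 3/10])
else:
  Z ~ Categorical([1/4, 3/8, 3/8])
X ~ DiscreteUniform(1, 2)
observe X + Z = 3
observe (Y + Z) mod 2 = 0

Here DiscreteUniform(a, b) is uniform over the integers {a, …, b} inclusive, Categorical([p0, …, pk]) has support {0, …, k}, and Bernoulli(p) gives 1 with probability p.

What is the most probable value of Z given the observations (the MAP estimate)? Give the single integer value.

argmax_v P(Z = v | obs) = 2

Enumerate traces; 3 have nonzero weight after conditioning:
  (Y=0, Z=2, X=1) weight 3/112
  (Y=1, Z=1, X=2) weight 3/35
  (Y=2, Z=2, X=1) weight 9/112
Group by Z:
  weight(Z=1) = 3/35
  weight(Z=2) = 3/28
Total weight = 3/35 + 3/28 = 27/140
P(Z=1 | obs) = 3/35 / 27/140 = 4/9
P(Z=2 | obs) = 3/28 / 27/140 = 5/9
argmax = 2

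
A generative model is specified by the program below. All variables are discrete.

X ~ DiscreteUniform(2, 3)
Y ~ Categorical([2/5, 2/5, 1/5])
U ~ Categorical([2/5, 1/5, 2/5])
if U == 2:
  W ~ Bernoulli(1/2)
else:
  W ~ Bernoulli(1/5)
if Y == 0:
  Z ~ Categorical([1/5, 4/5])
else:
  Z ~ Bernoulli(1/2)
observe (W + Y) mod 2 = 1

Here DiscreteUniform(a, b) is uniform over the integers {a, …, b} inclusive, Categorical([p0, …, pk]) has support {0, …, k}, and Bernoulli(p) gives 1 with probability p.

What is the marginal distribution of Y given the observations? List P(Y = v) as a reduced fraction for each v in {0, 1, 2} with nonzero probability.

Enumerate traces; 36 have nonzero weight after conditioning:
  (X=2, Y=0, U=0, W=1, Z=0) weight 2/625
  (X=2, Y=0, U=0, W=1, Z=1) weight 8/625
  (X=2, Y=0, U=1, W=1, Z=0) weight 1/625
  (X=2, Y=0, U=1, W=1, Z=1) weight 4/625
  (X=2, Y=0, U=2, W=1, Z=0) weight 1/125
  (X=2, Y=0, U=2, W=1, Z=1) weight 4/125
  (X=2, Y=1, U=0, W=0, Z=0) weight 4/125
  (X=2, Y=1, U=0, W=0, Z=1) weight 4/125
  (X=2, Y=2, U=0, W=1, Z=0) weight 1/250
  … 27 more
Group by Y:
  weight(Y=0) = 16/125
  weight(Y=1) = 34/125
  weight(Y=2) = 8/125
Total weight = 16/125 + 34/125 + 8/125 = 58/125
P(Y=0 | obs) = 16/125 / 58/125 = 8/29
P(Y=1 | obs) = 34/125 / 58/125 = 17/29
P(Y=2 | obs) = 8/125 / 58/125 = 4/29

P(Y=0) = 8/29, P(Y=1) = 17/29, P(Y=2) = 4/29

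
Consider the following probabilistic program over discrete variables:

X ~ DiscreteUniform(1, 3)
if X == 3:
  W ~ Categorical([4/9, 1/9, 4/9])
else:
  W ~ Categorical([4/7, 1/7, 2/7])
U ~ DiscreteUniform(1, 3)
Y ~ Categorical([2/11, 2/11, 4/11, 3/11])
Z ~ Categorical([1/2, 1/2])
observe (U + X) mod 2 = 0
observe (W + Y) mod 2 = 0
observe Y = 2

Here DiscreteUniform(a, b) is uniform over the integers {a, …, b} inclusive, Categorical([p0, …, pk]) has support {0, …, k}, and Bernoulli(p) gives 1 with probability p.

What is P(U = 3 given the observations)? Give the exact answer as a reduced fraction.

P(U = 3 | obs) = 55/137

Enumerate traces; 20 have nonzero weight after conditioning:
  (X=1, W=0, U=1, Y=2, Z=0) weight 8/693
  (X=1, W=0, U=1, Y=2, Z=1) weight 8/693
  (X=1, W=0, U=3, Y=2, Z=0) weight 8/693
  (X=1, W=0, U=3, Y=2, Z=1) weight 8/693
  (X=1, W=2, U=1, Y=2, Z=0) weight 4/693
  (X=1, W=2, U=1, Y=2, Z=1) weight 4/693
  (X=1, W=2, U=3, Y=2, Z=0) weight 4/693
  (X=1, W=2, U=3, Y=2, Z=1) weight 4/693
  (X=2, W=0, U=2, Y=2, Z=0) weight 8/693
  … 11 more
Group by U:
  weight(U=1) = 40/567
  weight(U=2) = 8/231
  weight(U=3) = 40/567
Total weight = 40/567 + 8/231 + 40/567 = 1096/6237
P(U=1 | obs) = 40/567 / 1096/6237 = 55/137
P(U=2 | obs) = 8/231 / 1096/6237 = 27/137
P(U=3 | obs) = 40/567 / 1096/6237 = 55/137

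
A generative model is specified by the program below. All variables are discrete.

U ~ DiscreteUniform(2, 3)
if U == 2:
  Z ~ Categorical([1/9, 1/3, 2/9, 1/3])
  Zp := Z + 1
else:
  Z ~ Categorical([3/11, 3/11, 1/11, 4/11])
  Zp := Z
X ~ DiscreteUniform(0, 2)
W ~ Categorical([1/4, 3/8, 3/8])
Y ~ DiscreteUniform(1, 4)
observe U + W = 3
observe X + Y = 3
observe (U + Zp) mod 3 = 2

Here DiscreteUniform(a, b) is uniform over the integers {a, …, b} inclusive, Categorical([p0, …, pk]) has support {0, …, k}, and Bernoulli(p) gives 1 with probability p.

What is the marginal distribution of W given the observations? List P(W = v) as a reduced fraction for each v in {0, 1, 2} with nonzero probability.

P(W=0) = 3/14, P(W=1) = 11/14

Enumerate traces; 6 have nonzero weight after conditioning:
  (U=2, Z=2, X=0, W=1, Y=3) weight 1/288
  (U=2, Z=2, X=1, W=1, Y=2) weight 1/288
  (U=2, Z=2, X=2, W=1, Y=1) weight 1/288
  (U=3, Z=2, X=0, W=0, Y=3) weight 1/1056
  (U=3, Z=2, X=1, W=0, Y=2) weight 1/1056
  (U=3, Z=2, X=2, W=0, Y=1) weight 1/1056
Group by W:
  weight(W=0) = 1/352
  weight(W=1) = 1/96
Total weight = 1/352 + 1/96 = 7/528
P(W=0 | obs) = 1/352 / 7/528 = 3/14
P(W=1 | obs) = 1/96 / 7/528 = 11/14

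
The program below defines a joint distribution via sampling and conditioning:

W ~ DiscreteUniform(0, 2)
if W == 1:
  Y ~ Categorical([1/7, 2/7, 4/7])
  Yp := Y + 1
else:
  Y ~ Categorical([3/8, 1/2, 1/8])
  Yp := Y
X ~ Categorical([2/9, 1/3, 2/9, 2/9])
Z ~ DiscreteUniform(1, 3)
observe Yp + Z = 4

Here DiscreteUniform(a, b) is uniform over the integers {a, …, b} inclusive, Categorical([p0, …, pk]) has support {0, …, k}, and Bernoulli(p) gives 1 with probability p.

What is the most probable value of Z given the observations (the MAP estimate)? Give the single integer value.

argmax_v P(Z = v | obs) = 3

Enumerate traces; 28 have nonzero weight after conditioning:
  (W=0, Y=1, X=0, Z=3) weight 1/81
  (W=0, Y=1, X=1, Z=3) weight 1/54
  (W=0, Y=1, X=2, Z=3) weight 1/81
  (W=0, Y=1, X=3, Z=3) weight 1/81
  (W=0, Y=2, X=0, Z=2) weight 1/324
  (W=0, Y=2, X=1, Z=2) weight 1/216
  (W=0, Y=2, X=2, Z=2) weight 1/324
  (W=0, Y=2, X=3, Z=2) weight 1/324
  (W=1, Y=2, X=0, Z=1) weight 8/567
  … 19 more
Group by Z:
  weight(Z=1) = 4/63
  weight(Z=2) = 5/84
  weight(Z=3) = 8/63
Total weight = 4/63 + 5/84 + 8/63 = 1/4
P(Z=1 | obs) = 4/63 / 1/4 = 16/63
P(Z=2 | obs) = 5/84 / 1/4 = 5/21
P(Z=3 | obs) = 8/63 / 1/4 = 32/63
argmax = 3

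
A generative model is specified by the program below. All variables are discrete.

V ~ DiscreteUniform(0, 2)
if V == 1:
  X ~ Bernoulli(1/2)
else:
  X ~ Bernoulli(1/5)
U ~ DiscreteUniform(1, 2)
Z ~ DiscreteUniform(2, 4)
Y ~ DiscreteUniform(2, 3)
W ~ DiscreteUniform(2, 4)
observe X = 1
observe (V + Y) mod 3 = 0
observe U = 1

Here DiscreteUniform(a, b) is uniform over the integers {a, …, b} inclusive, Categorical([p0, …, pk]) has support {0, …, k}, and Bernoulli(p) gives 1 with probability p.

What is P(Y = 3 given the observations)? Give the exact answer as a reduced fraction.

Enumerate traces; 18 have nonzero weight after conditioning:
  (V=0, X=1, U=1, Z=2, Y=3, W=2) weight 1/540
  (V=0, X=1, U=1, Z=2, Y=3, W=3) weight 1/540
  (V=0, X=1, U=1, Z=2, Y=3, W=4) weight 1/540
  (V=0, X=1, U=1, Z=3, Y=3, W=2) weight 1/540
  (V=0, X=1, U=1, Z=3, Y=3, W=3) weight 1/540
  (V=0, X=1, U=1, Z=3, Y=3, W=4) weight 1/540
  (V=0, X=1, U=1, Z=4, Y=3, W=2) weight 1/540
  (V=0, X=1, U=1, Z=4, Y=3, W=3) weight 1/540
  (V=1, X=1, U=1, Z=2, Y=2, W=2) weight 1/216
  … 9 more
Group by Y:
  weight(Y=2) = 1/24
  weight(Y=3) = 1/60
Total weight = 1/24 + 1/60 = 7/120
P(Y=2 | obs) = 1/24 / 7/120 = 5/7
P(Y=3 | obs) = 1/60 / 7/120 = 2/7

P(Y = 3 | obs) = 2/7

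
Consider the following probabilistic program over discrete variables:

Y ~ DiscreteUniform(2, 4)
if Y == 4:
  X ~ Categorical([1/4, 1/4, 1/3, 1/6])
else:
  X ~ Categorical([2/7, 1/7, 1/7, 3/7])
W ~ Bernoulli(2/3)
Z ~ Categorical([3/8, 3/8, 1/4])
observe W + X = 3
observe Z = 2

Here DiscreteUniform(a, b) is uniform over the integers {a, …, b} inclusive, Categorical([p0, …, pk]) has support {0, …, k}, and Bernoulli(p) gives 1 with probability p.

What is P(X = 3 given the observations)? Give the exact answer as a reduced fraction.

P(X = 3 | obs) = 43/95

Enumerate traces; 6 have nonzero weight after conditioning:
  (Y=2, X=2, W=1, Z=2) weight 1/126
  (Y=2, X=3, W=0, Z=2) weight 1/84
  (Y=3, X=2, W=1, Z=2) weight 1/126
  (Y=3, X=3, W=0, Z=2) weight 1/84
  (Y=4, X=2, W=1, Z=2) weight 1/54
  (Y=4, X=3, W=0, Z=2) weight 1/216
Group by X:
  weight(X=2) = 13/378
  weight(X=3) = 43/1512
Total weight = 13/378 + 43/1512 = 95/1512
P(X=2 | obs) = 13/378 / 95/1512 = 52/95
P(X=3 | obs) = 43/1512 / 95/1512 = 43/95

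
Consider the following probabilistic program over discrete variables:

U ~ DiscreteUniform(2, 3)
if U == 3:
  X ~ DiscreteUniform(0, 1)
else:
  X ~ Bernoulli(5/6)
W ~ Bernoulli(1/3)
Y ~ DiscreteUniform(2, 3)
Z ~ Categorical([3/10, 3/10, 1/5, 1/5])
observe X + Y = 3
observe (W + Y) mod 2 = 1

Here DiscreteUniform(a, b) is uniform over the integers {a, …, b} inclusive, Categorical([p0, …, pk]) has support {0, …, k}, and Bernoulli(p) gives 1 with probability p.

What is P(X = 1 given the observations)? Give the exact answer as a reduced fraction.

P(X = 1 | obs) = 1/2

Enumerate traces; 16 have nonzero weight after conditioning:
  (U=2, X=0, W=0, Y=3, Z=0) weight 1/120
  (U=2, X=0, W=0, Y=3, Z=1) weight 1/120
  (U=2, X=0, W=0, Y=3, Z=2) weight 1/180
  (U=2, X=0, W=0, Y=3, Z=3) weight 1/180
  (U=2, X=1, W=1, Y=2, Z=0) weight 1/48
  (U=2, X=1, W=1, Y=2, Z=1) weight 1/48
  (U=2, X=1, W=1, Y=2, Z=2) weight 1/72
  (U=2, X=1, W=1, Y=2, Z=3) weight 1/72
  … 8 more
Group by X:
  weight(X=0) = 1/9
  weight(X=1) = 1/9
Total weight = 1/9 + 1/9 = 2/9
P(X=0 | obs) = 1/9 / 2/9 = 1/2
P(X=1 | obs) = 1/9 / 2/9 = 1/2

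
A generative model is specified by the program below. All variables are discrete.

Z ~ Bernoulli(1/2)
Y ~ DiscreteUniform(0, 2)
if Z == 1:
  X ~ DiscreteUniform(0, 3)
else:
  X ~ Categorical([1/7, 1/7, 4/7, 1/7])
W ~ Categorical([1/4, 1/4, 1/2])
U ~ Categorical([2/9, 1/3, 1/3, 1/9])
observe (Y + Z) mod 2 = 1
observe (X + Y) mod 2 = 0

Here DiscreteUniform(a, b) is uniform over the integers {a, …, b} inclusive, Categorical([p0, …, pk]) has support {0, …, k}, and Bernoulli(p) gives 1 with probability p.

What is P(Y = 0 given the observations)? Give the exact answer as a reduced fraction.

P(Y = 0 | obs) = 7/18

Enumerate traces; 72 have nonzero weight after conditioning:
  (Z=0, Y=1, X=1, W=0, U=0) weight 1/756
  (Z=0, Y=1, X=1, W=0, U=1) weight 1/504
  (Z=0, Y=1, X=1, W=0, U=2) weight 1/504
  (Z=0, Y=1, X=1, W=0, U=3) weight 1/1512
  (Z=0, Y=1, X=1, W=1, U=0) weight 1/756
  (Z=0, Y=1, X=1, W=1, U=1) weight 1/504
  (Z=0, Y=1, X=1, W=1, U=2) weight 1/504
  (Z=0, Y=1, X=1, W=1, U=3) weight 1/1512
  (Z=1, Y=0, X=0, W=0, U=0) weight 1/432
  (Z=1, Y=2, X=0, W=0, U=0) weight 1/432
  … 62 more
Group by Y:
  weight(Y=0) = 1/12
  weight(Y=1) = 1/21
  weight(Y=2) = 1/12
Total weight = 1/12 + 1/21 + 1/12 = 3/14
P(Y=0 | obs) = 1/12 / 3/14 = 7/18
P(Y=1 | obs) = 1/21 / 3/14 = 2/9
P(Y=2 | obs) = 1/12 / 3/14 = 7/18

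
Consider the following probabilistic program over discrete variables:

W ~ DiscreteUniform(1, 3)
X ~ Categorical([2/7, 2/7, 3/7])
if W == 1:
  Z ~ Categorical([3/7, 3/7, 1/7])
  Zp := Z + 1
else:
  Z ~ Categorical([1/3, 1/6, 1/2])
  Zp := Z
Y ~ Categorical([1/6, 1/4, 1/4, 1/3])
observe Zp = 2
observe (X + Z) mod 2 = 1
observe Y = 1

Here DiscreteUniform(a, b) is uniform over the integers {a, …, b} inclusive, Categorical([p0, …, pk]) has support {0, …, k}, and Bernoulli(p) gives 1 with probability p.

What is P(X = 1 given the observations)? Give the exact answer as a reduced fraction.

P(X = 1 | obs) = 14/29

Enumerate traces; 4 have nonzero weight after conditioning:
  (W=1, X=0, Z=1, Y=1) weight 1/98
  (W=1, X=2, Z=1, Y=1) weight 3/196
  (W=2, X=1, Z=2, Y=1) weight 1/84
  (W=3, X=1, Z=2, Y=1) weight 1/84
Group by X:
  weight(X=0) = 1/98
  weight(X=1) = 1/42
  weight(X=2) = 3/196
Total weight = 1/98 + 1/42 + 3/196 = 29/588
P(X=0 | obs) = 1/98 / 29/588 = 6/29
P(X=1 | obs) = 1/42 / 29/588 = 14/29
P(X=2 | obs) = 3/196 / 29/588 = 9/29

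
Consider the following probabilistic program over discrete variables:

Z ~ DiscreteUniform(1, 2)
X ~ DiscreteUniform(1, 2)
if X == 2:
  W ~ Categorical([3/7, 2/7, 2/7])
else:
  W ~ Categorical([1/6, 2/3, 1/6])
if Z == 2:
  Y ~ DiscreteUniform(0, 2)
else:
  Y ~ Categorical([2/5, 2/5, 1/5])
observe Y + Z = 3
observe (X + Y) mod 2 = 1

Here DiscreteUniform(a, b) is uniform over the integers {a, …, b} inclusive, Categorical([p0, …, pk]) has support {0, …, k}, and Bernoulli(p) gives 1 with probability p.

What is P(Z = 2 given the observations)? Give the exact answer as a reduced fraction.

Enumerate traces; 6 have nonzero weight after conditioning:
  (Z=1, X=1, W=0, Y=2) weight 1/120
  (Z=1, X=1, W=1, Y=2) weight 1/30
  (Z=1, X=1, W=2, Y=2) weight 1/120
  (Z=2, X=2, W=0, Y=1) weight 1/28
  (Z=2, X=2, W=1, Y=1) weight 1/42
  (Z=2, X=2, W=2, Y=1) weight 1/42
Group by Z:
  weight(Z=1) = 1/20
  weight(Z=2) = 1/12
Total weight = 1/20 + 1/12 = 2/15
P(Z=1 | obs) = 1/20 / 2/15 = 3/8
P(Z=2 | obs) = 1/12 / 2/15 = 5/8

P(Z = 2 | obs) = 5/8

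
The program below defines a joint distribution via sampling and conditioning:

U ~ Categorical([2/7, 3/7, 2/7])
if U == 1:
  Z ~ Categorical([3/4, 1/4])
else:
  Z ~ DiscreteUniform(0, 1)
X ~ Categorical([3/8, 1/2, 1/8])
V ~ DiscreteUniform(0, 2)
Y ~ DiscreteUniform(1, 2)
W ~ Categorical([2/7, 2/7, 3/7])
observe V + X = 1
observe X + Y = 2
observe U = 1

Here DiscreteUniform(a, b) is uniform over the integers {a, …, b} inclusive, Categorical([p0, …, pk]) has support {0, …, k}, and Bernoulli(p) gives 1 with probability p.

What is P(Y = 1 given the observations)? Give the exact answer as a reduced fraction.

P(Y = 1 | obs) = 4/7

Enumerate traces; 12 have nonzero weight after conditioning:
  (U=1, Z=0, X=0, V=1, Y=2, W=0) weight 9/1568
  (U=1, Z=0, X=0, V=1, Y=2, W=1) weight 9/1568
  (U=1, Z=0, X=0, V=1, Y=2, W=2) weight 27/3136
  (U=1, Z=0, X=1, V=0, Y=1, W=0) weight 3/392
  (U=1, Z=0, X=1, V=0, Y=1, W=1) weight 3/392
  (U=1, Z=0, X=1, V=0, Y=1, W=2) weight 9/784
  (U=1, Z=1, X=0, V=1, Y=2, W=0) weight 3/1568
  (U=1, Z=1, X=0, V=1, Y=2, W=1) weight 3/1568
  … 4 more
Group by Y:
  weight(Y=1) = 1/28
  weight(Y=2) = 3/112
Total weight = 1/28 + 3/112 = 1/16
P(Y=1 | obs) = 1/28 / 1/16 = 4/7
P(Y=2 | obs) = 3/112 / 1/16 = 3/7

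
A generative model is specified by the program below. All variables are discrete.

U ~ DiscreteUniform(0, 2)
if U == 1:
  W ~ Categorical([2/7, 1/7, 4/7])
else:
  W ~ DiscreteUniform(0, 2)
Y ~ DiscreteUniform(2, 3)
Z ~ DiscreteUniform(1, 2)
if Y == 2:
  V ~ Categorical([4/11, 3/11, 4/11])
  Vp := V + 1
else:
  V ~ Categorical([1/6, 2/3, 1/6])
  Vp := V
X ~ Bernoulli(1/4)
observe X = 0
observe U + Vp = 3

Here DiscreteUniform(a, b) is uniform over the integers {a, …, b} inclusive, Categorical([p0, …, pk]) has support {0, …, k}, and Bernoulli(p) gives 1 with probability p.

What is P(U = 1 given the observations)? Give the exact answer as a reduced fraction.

Enumerate traces; 30 have nonzero weight after conditioning:
  (U=0, W=0, Y=2, Z=1, V=2, X=0) weight 1/132
  (U=0, W=0, Y=2, Z=2, V=2, X=0) weight 1/132
  (U=0, W=1, Y=2, Z=1, V=2, X=0) weight 1/132
  (U=0, W=1, Y=2, Z=2, V=2, X=0) weight 1/132
  (U=0, W=2, Y=2, Z=1, V=2, X=0) weight 1/132
  (U=0, W=2, Y=2, Z=2, V=2, X=0) weight 1/132
  (U=1, W=0, Y=2, Z=1, V=1, X=0) weight 3/616
  (U=1, W=0, Y=2, Z=2, V=1, X=0) weight 3/616
  (U=2, W=0, Y=2, Z=1, V=0, X=0) weight 1/132
  … 21 more
Group by U:
  weight(U=0) = 1/22
  weight(U=1) = 29/528
  weight(U=2) = 17/132
Total weight = 1/22 + 29/528 + 17/132 = 11/48
P(U=0 | obs) = 1/22 / 11/48 = 24/121
P(U=1 | obs) = 29/528 / 11/48 = 29/121
P(U=2 | obs) = 17/132 / 11/48 = 68/121

P(U = 1 | obs) = 29/121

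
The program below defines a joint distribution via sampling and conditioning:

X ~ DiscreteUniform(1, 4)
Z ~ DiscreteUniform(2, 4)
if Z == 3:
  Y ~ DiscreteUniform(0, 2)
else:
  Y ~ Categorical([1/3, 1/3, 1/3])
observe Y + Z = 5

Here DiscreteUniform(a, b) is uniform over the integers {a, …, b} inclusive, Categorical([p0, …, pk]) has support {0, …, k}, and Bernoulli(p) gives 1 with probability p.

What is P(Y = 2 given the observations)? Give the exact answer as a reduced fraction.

P(Y = 2 | obs) = 1/2

Enumerate traces; 8 have nonzero weight after conditioning:
  (X=1, Z=3, Y=2) weight 1/36
  (X=1, Z=4, Y=1) weight 1/36
  (X=2, Z=3, Y=2) weight 1/36
  (X=2, Z=4, Y=1) weight 1/36
  (X=3, Z=3, Y=2) weight 1/36
  (X=3, Z=4, Y=1) weight 1/36
  (X=4, Z=3, Y=2) weight 1/36
  (X=4, Z=4, Y=1) weight 1/36
Group by Y:
  weight(Y=1) = 1/9
  weight(Y=2) = 1/9
Total weight = 1/9 + 1/9 = 2/9
P(Y=1 | obs) = 1/9 / 2/9 = 1/2
P(Y=2 | obs) = 1/9 / 2/9 = 1/2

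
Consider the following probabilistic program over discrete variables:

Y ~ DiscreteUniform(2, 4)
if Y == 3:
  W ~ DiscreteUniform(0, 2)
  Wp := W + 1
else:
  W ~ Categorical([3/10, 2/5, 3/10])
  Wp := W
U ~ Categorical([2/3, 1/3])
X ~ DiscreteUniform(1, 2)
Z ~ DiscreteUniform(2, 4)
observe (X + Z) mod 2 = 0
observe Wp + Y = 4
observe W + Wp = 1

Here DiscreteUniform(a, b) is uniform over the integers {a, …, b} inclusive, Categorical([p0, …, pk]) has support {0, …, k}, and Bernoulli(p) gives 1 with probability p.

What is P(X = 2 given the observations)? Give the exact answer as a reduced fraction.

P(X = 2 | obs) = 2/3

Enumerate traces; 6 have nonzero weight after conditioning:
  (Y=3, W=0, U=0, X=1, Z=3) weight 1/81
  (Y=3, W=0, U=0, X=2, Z=2) weight 1/81
  (Y=3, W=0, U=0, X=2, Z=4) weight 1/81
  (Y=3, W=0, U=1, X=1, Z=3) weight 1/162
  (Y=3, W=0, U=1, X=2, Z=2) weight 1/162
  (Y=3, W=0, U=1, X=2, Z=4) weight 1/162
Group by X:
  weight(X=1) = 1/54
  weight(X=2) = 1/27
Total weight = 1/54 + 1/27 = 1/18
P(X=1 | obs) = 1/54 / 1/18 = 1/3
P(X=2 | obs) = 1/27 / 1/18 = 2/3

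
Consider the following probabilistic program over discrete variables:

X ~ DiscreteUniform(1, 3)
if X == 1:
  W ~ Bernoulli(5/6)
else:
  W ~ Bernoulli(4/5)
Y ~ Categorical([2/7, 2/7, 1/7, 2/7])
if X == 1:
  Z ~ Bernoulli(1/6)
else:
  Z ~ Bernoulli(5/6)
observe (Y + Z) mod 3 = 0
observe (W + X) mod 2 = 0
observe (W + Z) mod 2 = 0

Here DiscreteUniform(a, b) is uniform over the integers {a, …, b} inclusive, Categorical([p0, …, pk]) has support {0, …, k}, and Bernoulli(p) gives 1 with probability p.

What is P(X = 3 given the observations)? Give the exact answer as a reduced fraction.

Enumerate traces; 4 have nonzero weight after conditioning:
  (X=1, W=1, Y=2, Z=1) weight 5/756
  (X=2, W=0, Y=0, Z=0) weight 1/315
  (X=2, W=0, Y=3, Z=0) weight 1/315
  (X=3, W=1, Y=2, Z=1) weight 2/63
Group by X:
  weight(X=1) = 5/756
  weight(X=2) = 2/315
  weight(X=3) = 2/63
Total weight = 5/756 + 2/315 + 2/63 = 169/3780
P(X=1 | obs) = 5/756 / 169/3780 = 25/169
P(X=2 | obs) = 2/315 / 169/3780 = 24/169
P(X=3 | obs) = 2/63 / 169/3780 = 120/169

P(X = 3 | obs) = 120/169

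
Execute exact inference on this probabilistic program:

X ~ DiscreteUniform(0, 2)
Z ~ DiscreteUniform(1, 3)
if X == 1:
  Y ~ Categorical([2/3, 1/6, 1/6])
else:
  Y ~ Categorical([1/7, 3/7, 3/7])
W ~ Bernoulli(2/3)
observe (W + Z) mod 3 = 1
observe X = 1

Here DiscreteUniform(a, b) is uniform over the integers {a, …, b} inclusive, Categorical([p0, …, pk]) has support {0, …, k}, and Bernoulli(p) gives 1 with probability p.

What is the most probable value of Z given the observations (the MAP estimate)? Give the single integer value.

argmax_v P(Z = v | obs) = 3

Enumerate traces; 6 have nonzero weight after conditioning:
  (X=1, Z=1, Y=0, W=0) weight 2/81
  (X=1, Z=1, Y=1, W=0) weight 1/162
  (X=1, Z=1, Y=2, W=0) weight 1/162
  (X=1, Z=3, Y=0, W=1) weight 4/81
  (X=1, Z=3, Y=1, W=1) weight 1/81
  (X=1, Z=3, Y=2, W=1) weight 1/81
Group by Z:
  weight(Z=1) = 1/27
  weight(Z=3) = 2/27
Total weight = 1/27 + 2/27 = 1/9
P(Z=1 | obs) = 1/27 / 1/9 = 1/3
P(Z=3 | obs) = 2/27 / 1/9 = 2/3
argmax = 3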